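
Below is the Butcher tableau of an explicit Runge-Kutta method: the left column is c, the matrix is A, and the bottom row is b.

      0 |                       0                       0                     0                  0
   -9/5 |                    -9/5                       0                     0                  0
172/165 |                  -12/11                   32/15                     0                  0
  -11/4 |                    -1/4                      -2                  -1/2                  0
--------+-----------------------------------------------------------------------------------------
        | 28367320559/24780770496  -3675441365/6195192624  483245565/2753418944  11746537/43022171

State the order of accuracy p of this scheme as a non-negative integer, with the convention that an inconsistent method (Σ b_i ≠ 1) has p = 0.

3

b = (28367320559/24780770496, -3675441365/6195192624, 483245565/2753418944, 11746537/43022171)
c = (0, -9/5, 172/165, -11/4)
Ac = (0, 0, -96/25, 508/165)
Σ b_i: 28367320559/24780770496·1 + (-3675441365/6195192624)·1 + 483245565/2753418944·1 + 11746537/43022171·1 = 1 ✓
b·c: (-3675441365/6195192624)·(-9/5) + 483245565/2753418944·172/165 + 11746537/43022171·(-11/4) = 1/2 ✓
b·c²: (-3675441365/6195192624)·81/25 + 483245565/2753418944·29584/27225 + 11746537/43022171·121/16 = 1/3 ✓
b·Ac: 483245565/2753418944·(-96/25) + 11746537/43022171·508/165 = 1/6 ✓
b·c³: (-3675441365/6195192624)·(-729/125) + 483245565/2753418944·5088448/4492125 + 11746537/43022171·(-1331/64) = -13762240035629/6814711886400 ≠ 1/4 ⇒ order 3.
b·(c∘Ac): 483245565/2753418944·(-5504/1375) + 11746537/43022171·(-127/15) = -9725912009/3226662825 ≠ 1/8
b·Ac²: 483245565/2753418944·864/125 + 11746537/43022171·(-38242/5445) = -150030619091/212959746450 ≠ 1/12
b·A²c: 11746537/43022171·48/25 = 563833776/1075554275 ≠ 1/24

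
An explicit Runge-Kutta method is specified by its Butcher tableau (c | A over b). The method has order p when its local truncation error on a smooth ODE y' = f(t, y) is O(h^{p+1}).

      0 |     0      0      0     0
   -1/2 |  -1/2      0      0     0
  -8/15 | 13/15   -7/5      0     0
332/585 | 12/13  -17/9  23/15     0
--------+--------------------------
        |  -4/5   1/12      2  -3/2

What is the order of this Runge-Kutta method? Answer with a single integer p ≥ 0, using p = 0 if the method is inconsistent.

0

b = (-4/5, 1/12, 2, -3/2)
c = (0, -1/2, -8/15, 332/585)
Ac = (0, 0, 7/10, 19/150)
Σ b_i: (-4/5)·1 + 1/12·1 + 2·1 + (-3/2)·1 = -13/60 ≠ 1 ⇒ order 0.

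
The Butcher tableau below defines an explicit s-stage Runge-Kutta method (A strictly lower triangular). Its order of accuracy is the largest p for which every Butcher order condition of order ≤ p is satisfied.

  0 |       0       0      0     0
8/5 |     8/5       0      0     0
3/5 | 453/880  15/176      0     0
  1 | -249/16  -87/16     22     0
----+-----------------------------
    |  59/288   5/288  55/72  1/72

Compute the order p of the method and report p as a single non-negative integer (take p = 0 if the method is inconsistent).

b = (59/288, 5/288, 55/72, 1/72)
c = (0, 8/5, 3/5, 1)
Ac = (0, 0, 3/22, 9/2)
Σ b_i: 59/288·1 + 5/288·1 + 55/72·1 + 1/72·1 = 1 ✓
b·c: 5/288·8/5 + 55/72·3/5 + 1/72·1 = 1/2 ✓
b·c²: 5/288·64/25 + 55/72·9/25 + 1/72·1 = 1/3 ✓
b·Ac: 55/72·3/22 + 1/72·9/2 = 1/6 ✓
b·c³: 5/288·512/125 + 55/72·27/125 + 1/72·1 = 1/4 ✓
b·(c∘Ac): 55/72·9/110 + 1/72·9/2 = 1/8 ✓
b·Ac²: 55/72·12/55 + 1/72·(-6) = 1/12 ✓
b·A²c: 1/72·3 = 1/24 ✓; 4 stages ⇒ order 4.

4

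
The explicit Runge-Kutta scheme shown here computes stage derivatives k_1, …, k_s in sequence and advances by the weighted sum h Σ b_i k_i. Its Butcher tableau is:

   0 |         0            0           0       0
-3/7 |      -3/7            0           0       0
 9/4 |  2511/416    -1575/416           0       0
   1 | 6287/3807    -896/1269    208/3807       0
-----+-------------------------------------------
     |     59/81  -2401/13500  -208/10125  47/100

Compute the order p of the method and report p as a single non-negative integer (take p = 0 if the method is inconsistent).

b = (59/81, -2401/13500, -208/10125, 47/100)
c = (0, -3/7, 9/4, 1)
Ac = (0, 0, 675/416, 20/47)
Σ b_i: 59/81·1 + (-2401/13500)·1 + (-208/10125)·1 + 47/100·1 = 1 ✓
b·c: (-2401/13500)·(-3/7) + (-208/10125)·9/4 + 47/100·1 = 1/2 ✓
b·c²: (-2401/13500)·9/49 + (-208/10125)·81/16 + 47/100·1 = 1/3 ✓
b·Ac: (-208/10125)·675/416 + 47/100·20/47 = 1/6 ✓
b·c³: (-2401/13500)·(-27/343) + (-208/10125)·729/64 + 47/100·1 = 1/4 ✓
b·(c∘Ac): (-208/10125)·6075/1664 + 47/100·20/47 = 1/8 ✓
b·Ac²: (-208/10125)·(-2025/2912) + 47/100·145/987 = 1/12 ✓
b·A²c: 47/100·25/282 = 1/24 ✓; 4 stages ⇒ order 4.

4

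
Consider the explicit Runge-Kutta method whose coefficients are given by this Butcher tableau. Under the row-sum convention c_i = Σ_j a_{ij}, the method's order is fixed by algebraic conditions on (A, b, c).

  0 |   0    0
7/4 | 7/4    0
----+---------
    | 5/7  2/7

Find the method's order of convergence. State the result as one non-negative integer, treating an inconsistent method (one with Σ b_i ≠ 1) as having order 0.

2

b = (5/7, 2/7)
c = (0, 7/4)
Σ b_i: 5/7·1 + 2/7·1 = 1 ✓
b·c: 2/7·7/4 = 1/2 ✓; 2 stages ⇒ order 2.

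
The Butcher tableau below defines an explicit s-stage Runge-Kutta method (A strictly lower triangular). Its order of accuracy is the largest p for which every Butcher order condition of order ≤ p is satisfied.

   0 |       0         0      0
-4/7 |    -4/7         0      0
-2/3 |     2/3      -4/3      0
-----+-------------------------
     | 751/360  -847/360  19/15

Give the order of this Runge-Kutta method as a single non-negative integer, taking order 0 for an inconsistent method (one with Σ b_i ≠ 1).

2

b = (751/360, -847/360, 19/15)
c = (0, -4/7, -2/3)
Ac = (0, 0, 16/21)
Σ b_i: 751/360·1 + (-847/360)·1 + 19/15·1 = 1 ✓
b·c: (-847/360)·(-4/7) + 19/15·(-2/3) = 1/2 ✓
b·c²: (-847/360)·16/49 + 19/15·4/9 = -194/945 ≠ 1/3 ⇒ order 2.
b·Ac: 19/15·16/21 = 304/315 ≠ 1/6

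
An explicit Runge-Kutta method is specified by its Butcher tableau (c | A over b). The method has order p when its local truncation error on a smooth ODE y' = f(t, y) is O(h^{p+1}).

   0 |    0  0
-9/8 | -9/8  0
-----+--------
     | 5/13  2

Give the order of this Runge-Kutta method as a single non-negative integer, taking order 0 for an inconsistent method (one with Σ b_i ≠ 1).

0

b = (5/13, 2)
c = (0, -9/8)
Σ b_i: 5/13·1 + 2·1 = 31/13 ≠ 1 ⇒ order 0.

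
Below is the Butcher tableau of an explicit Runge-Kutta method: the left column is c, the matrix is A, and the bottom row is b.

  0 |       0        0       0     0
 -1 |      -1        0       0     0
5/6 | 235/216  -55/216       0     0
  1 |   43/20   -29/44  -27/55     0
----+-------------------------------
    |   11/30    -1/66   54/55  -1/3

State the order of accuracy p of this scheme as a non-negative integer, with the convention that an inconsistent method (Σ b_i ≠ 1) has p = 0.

4

b = (11/30, -1/66, 54/55, -1/3)
c = (0, -1, 5/6, 1)
Ac = (0, 0, 55/216, 1/4)
Σ b_i: 11/30·1 + (-1/66)·1 + 54/55·1 + (-1/3)·1 = 1 ✓
b·c: (-1/66)·(-1) + 54/55·5/6 + (-1/3)·1 = 1/2 ✓
b·c²: (-1/66)·1 + 54/55·25/36 + (-1/3)·1 = 1/3 ✓
b·Ac: 54/55·55/216 + (-1/3)·1/4 = 1/6 ✓
b·c³: (-1/66)·(-1) + 54/55·125/216 + (-1/3)·1 = 1/4 ✓
b·(c∘Ac): 54/55·275/1296 + (-1/3)·1/4 = 1/8 ✓
b·Ac²: 54/55·(-55/216) + (-1/3)·(-1) = 1/12 ✓
b·A²c: (-1/3)·(-1/8) = 1/24 ✓; 4 stages ⇒ order 4.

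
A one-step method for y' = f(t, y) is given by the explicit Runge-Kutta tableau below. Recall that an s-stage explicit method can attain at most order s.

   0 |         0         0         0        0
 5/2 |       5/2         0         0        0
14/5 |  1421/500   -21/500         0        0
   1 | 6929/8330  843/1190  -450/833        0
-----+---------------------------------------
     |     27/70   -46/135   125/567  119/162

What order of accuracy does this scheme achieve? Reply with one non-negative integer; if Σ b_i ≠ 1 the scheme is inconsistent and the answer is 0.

b = (27/70, -46/135, 125/567, 119/162)
c = (0, 5/2, 14/5, 1)
Ac = (0, 0, -21/200, 123/476)
Σ b_i: 27/70·1 + (-46/135)·1 + 125/567·1 + 119/162·1 = 1 ✓
b·c: (-46/135)·5/2 + 125/567·14/5 + 119/162·1 = 1/2 ✓
b·c²: (-46/135)·25/4 + 125/567·196/25 + 119/162·1 = 1/3 ✓
b·Ac: 125/567·(-21/200) + 119/162·123/476 = 1/6 ✓
b·c³: (-46/135)·125/8 + 125/567·2744/125 + 119/162·1 = 1/4 ✓
b·(c∘Ac): 125/567·(-147/500) + 119/162·123/476 = 1/8 ✓
b·Ac²: 125/567·(-21/80) + 119/162·183/952 = 1/12 ✓
b·A²c: 119/162·27/476 = 1/24 ✓; 4 stages ⇒ order 4.

4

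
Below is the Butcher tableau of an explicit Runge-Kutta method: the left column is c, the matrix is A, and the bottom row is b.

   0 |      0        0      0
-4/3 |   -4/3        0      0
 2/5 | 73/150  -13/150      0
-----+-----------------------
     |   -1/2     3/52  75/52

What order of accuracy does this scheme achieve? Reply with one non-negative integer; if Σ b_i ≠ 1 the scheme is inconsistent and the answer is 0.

3

b = (-1/2, 3/52, 75/52)
c = (0, -4/3, 2/5)
Ac = (0, 0, 26/225)
Σ b_i: (-1/2)·1 + 3/52·1 + 75/52·1 = 1 ✓
b·c: 3/52·(-4/3) + 75/52·2/5 = 1/2 ✓
b·c²: 3/52·16/9 + 75/52·4/25 = 1/3 ✓
b·Ac: 75/52·26/225 = 1/6 ✓; 3 stages ⇒ order 3.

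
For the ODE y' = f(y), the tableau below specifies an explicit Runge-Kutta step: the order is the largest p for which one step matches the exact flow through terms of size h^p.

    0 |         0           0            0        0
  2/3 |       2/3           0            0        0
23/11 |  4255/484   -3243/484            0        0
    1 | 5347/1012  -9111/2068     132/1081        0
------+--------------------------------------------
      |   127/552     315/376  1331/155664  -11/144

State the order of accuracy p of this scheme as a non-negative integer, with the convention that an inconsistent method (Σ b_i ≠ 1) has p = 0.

b = (127/552, 315/376, 1331/155664, -11/144)
c = (0, 2/3, 23/11, 1)
Ac = (0, 0, -1081/242, -59/22)
Σ b_i: 127/552·1 + 315/376·1 + 1331/155664·1 + (-11/144)·1 = 1 ✓
b·c: 315/376·2/3 + 1331/155664·23/11 + (-11/144)·1 = 1/2 ✓
b·c²: 315/376·4/9 + 1331/155664·529/121 + (-11/144)·1 = 1/3 ✓
b·Ac: 1331/155664·(-1081/242) + (-11/144)·(-59/22) = 1/6 ✓
b·c³: 315/376·8/27 + 1331/155664·12167/1331 + (-11/144)·1 = 1/4 ✓
b·(c∘Ac): 1331/155664·(-24863/2662) + (-11/144)·(-59/22) = 1/8 ✓
b·Ac²: 1331/155664·(-1081/363) + (-11/144)·(-47/33) = 1/12 ✓
b·A²c: (-11/144)·(-6/11) = 1/24 ✓; 4 stages ⇒ order 4.

4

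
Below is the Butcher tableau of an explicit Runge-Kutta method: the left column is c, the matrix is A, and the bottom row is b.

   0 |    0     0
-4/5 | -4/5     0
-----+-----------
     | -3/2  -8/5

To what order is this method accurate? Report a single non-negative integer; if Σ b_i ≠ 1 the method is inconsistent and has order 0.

0

b = (-3/2, -8/5)
c = (0, -4/5)
Σ b_i: (-3/2)·1 + (-8/5)·1 = -31/10 ≠ 1 ⇒ order 0.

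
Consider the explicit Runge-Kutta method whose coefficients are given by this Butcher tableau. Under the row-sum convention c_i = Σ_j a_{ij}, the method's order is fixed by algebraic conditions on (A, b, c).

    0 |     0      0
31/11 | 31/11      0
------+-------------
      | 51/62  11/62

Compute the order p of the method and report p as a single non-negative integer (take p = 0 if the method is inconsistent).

2

b = (51/62, 11/62)
c = (0, 31/11)
Σ b_i: 51/62·1 + 11/62·1 = 1 ✓
b·c: 11/62·31/11 = 1/2 ✓; 2 stages ⇒ order 2.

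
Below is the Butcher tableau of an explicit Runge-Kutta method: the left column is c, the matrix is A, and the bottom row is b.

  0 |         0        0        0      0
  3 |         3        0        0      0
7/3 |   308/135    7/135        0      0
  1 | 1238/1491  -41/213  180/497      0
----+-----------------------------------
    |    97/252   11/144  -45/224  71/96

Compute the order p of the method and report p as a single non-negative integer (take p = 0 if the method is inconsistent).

4

b = (97/252, 11/144, -45/224, 71/96)
c = (0, 3, 7/3, 1)
Ac = (0, 0, 7/45, 19/71)
Σ b_i: 97/252·1 + 11/144·1 + (-45/224)·1 + 71/96·1 = 1 ✓
b·c: 11/144·3 + (-45/224)·7/3 + 71/96·1 = 1/2 ✓
b·c²: 11/144·9 + (-45/224)·49/9 + 71/96·1 = 1/3 ✓
b·Ac: (-45/224)·7/45 + 71/96·19/71 = 1/6 ✓
b·c³: 11/144·27 + (-45/224)·343/27 + 71/96·1 = 1/4 ✓
b·(c∘Ac): (-45/224)·49/135 + 71/96·19/71 = 1/8 ✓
b·Ac²: (-45/224)·7/15 + 71/96·17/71 = 1/12 ✓
b·A²c: 71/96·4/71 = 1/24 ✓; 4 stages ⇒ order 4.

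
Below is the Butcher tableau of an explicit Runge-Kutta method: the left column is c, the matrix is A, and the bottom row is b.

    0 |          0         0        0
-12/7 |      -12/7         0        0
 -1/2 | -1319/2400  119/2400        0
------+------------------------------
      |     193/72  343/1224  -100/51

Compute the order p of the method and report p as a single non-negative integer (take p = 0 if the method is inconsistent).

3

b = (193/72, 343/1224, -100/51)
c = (0, -12/7, -1/2)
Ac = (0, 0, -17/200)
Σ b_i: 193/72·1 + 343/1224·1 + (-100/51)·1 = 1 ✓
b·c: 343/1224·(-12/7) + (-100/51)·(-1/2) = 1/2 ✓
b·c²: 343/1224·144/49 + (-100/51)·1/4 = 1/3 ✓
b·Ac: (-100/51)·(-17/200) = 1/6 ✓; 3 stages ⇒ order 3.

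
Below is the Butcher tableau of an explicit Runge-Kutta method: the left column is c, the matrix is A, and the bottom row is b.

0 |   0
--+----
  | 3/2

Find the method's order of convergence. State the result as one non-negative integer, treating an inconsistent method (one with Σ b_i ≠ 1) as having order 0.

0

b = (3/2)
c = (0)
Σ b_i: 3/2·1 = 3/2 ≠ 1 ⇒ order 0.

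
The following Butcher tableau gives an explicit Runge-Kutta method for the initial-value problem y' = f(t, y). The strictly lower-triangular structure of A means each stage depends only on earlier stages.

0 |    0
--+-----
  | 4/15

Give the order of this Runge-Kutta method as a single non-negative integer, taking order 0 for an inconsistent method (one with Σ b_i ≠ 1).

b = (4/15)
c = (0)
Σ b_i: 4/15·1 = 4/15 ≠ 1 ⇒ order 0.

0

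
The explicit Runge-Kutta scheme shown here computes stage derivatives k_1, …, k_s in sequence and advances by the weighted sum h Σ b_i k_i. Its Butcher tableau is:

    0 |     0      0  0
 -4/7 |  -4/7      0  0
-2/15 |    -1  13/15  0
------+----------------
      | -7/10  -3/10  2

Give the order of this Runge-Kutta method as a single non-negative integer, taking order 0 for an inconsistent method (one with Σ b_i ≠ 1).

1

b = (-7/10, -3/10, 2)
c = (0, -4/7, -2/15)
Ac = (0, 0, -52/105)
Σ b_i: (-7/10)·1 + (-3/10)·1 + 2·1 = 1 ✓
b·c: (-3/10)·(-4/7) + 2·(-2/15) = -2/21 ≠ 1/2 ⇒ order 1.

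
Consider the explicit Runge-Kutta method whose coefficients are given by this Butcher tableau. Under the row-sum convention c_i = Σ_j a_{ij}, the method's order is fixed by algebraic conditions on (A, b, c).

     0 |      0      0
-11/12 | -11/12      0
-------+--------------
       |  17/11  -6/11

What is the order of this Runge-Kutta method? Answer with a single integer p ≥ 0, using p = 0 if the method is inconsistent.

b = (17/11, -6/11)
c = (0, -11/12)
Σ b_i: 17/11·1 + (-6/11)·1 = 1 ✓
b·c: (-6/11)·(-11/12) = 1/2 ✓; 2 stages ⇒ order 2.

2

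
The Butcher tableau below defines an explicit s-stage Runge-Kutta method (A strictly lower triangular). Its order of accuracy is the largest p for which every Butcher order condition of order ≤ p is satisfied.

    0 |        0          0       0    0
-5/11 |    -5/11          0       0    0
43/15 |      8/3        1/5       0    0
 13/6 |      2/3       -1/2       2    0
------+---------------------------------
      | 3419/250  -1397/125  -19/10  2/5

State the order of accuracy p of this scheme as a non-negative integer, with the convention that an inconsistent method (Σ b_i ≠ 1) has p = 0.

b = (3419/250, -1397/125, -19/10, 2/5)
c = (0, -5/11, 43/15, 13/6)
Ac = (0, 0, -1/11, 1967/330)
Σ b_i: 3419/250·1 + (-1397/125)·1 + (-19/10)·1 + 2/5·1 = 1 ✓
b·c: (-1397/125)·(-5/11) + (-19/10)·43/15 + 2/5·13/6 = 1/2 ✓
b·c²: (-1397/125)·25/121 + (-19/10)·1849/225 + 2/5·169/36 = -22062/1375 ≠ 1/3 ⇒ order 2.
b·Ac: (-19/10)·(-1/11) + 2/5·1967/330 = 4219/1650 ≠ 1/6

2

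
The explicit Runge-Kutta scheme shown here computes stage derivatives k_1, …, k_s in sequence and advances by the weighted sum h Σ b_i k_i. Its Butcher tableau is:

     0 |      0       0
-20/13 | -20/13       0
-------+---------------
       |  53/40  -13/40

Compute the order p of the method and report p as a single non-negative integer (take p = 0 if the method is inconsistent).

b = (53/40, -13/40)
c = (0, -20/13)
Σ b_i: 53/40·1 + (-13/40)·1 = 1 ✓
b·c: (-13/40)·(-20/13) = 1/2 ✓; 2 stages ⇒ order 2.

2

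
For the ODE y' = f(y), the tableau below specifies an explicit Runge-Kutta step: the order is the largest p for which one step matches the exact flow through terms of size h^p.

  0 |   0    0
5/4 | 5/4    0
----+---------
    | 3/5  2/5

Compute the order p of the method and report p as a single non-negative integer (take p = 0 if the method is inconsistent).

b = (3/5, 2/5)
c = (0, 5/4)
Σ b_i: 3/5·1 + 2/5·1 = 1 ✓
b·c: 2/5·5/4 = 1/2 ✓; 2 stages ⇒ order 2.

2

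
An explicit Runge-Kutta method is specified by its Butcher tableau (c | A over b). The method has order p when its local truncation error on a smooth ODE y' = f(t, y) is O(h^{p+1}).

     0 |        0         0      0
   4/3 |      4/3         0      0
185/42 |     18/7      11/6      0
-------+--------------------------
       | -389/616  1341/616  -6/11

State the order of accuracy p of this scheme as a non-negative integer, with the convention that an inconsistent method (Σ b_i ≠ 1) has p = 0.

b = (-389/616, 1341/616, -6/11)
c = (0, 4/3, 185/42)
Ac = (0, 0, 22/9)
Σ b_i: (-389/616)·1 + 1341/616·1 + (-6/11)·1 = 1 ✓
b·c: 1341/616·4/3 + (-6/11)·185/42 = 1/2 ✓
b·c²: 1341/616·16/9 + (-6/11)·34225/1764 = -21709/3234 ≠ 1/3 ⇒ order 2.
b·Ac: (-6/11)·22/9 = -4/3 ≠ 1/6

2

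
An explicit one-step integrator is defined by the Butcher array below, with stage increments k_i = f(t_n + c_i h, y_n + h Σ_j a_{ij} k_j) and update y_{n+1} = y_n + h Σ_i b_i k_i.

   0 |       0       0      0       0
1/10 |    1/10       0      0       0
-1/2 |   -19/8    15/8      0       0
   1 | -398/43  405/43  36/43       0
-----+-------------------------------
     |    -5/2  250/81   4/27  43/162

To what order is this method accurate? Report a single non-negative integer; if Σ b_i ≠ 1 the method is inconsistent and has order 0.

4

b = (-5/2, 250/81, 4/27, 43/162)
c = (0, 1/10, -1/2, 1)
Ac = (0, 0, 3/16, 45/86)
Σ b_i: (-5/2)·1 + 250/81·1 + 4/27·1 + 43/162·1 = 1 ✓
b·c: 250/81·1/10 + 4/27·(-1/2) + 43/162·1 = 1/2 ✓
b·c²: 250/81·1/100 + 4/27·1/4 + 43/162·1 = 1/3 ✓
b·Ac: 4/27·3/16 + 43/162·45/86 = 1/6 ✓
b·c³: 250/81·1/1000 + 4/27·(-1/8) + 43/162·1 = 1/4 ✓
b·(c∘Ac): 4/27·(-3/32) + 43/162·45/86 = 1/8 ✓
b·Ac²: 4/27·3/160 + 43/162·261/860 = 1/12 ✓
b·A²c: 43/162·27/172 = 1/24 ✓; 4 stages ⇒ order 4.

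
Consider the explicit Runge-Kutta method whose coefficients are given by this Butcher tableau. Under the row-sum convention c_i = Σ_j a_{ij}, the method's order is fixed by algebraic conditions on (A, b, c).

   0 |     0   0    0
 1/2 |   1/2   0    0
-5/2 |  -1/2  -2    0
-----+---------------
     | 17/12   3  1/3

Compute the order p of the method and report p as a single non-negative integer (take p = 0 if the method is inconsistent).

b = (17/12, 3, 1/3)
c = (0, 1/2, -5/2)
Ac = (0, 0, -1)
Σ b_i: 17/12·1 + 3·1 + 1/3·1 = 19/4 ≠ 1 ⇒ order 0.

0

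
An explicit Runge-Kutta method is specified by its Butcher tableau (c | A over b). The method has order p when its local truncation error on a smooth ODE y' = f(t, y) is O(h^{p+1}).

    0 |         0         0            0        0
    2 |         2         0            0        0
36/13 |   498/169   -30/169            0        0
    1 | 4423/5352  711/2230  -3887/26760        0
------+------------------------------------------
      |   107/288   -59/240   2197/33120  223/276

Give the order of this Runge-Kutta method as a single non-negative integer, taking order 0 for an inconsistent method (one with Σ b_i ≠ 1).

b = (107/288, -59/240, 2197/33120, 223/276)
c = (0, 2, 36/13, 1)
Ac = (0, 0, -60/169, 105/446)
Σ b_i: 107/288·1 + (-59/240)·1 + 2197/33120·1 + 223/276·1 = 1 ✓
b·c: (-59/240)·2 + 2197/33120·36/13 + 223/276·1 = 1/2 ✓
b·c²: (-59/240)·4 + 2197/33120·1296/169 + 223/276·1 = 1/3 ✓
b·Ac: 2197/33120·(-60/169) + 223/276·105/446 = 1/6 ✓
b·c³: (-59/240)·8 + 2197/33120·46656/2197 + 223/276·1 = 1/4 ✓
b·(c∘Ac): 2197/33120·(-2160/2197) + 223/276·105/446 = 1/8 ✓
b·Ac²: 2197/33120·(-120/169) + 223/276·36/223 = 1/12 ✓
b·A²c: 223/276·23/446 = 1/24 ✓; 4 stages ⇒ order 4.

4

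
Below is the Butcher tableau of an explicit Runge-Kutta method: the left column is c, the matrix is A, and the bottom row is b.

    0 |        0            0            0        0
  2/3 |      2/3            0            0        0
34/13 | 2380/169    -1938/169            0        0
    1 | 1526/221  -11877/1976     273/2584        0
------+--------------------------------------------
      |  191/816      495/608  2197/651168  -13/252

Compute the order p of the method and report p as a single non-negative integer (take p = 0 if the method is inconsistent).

4

b = (191/816, 495/608, 2197/651168, -13/252)
c = (0, 2/3, 34/13, 1)
Ac = (0, 0, -1292/169, -97/26)
Σ b_i: 191/816·1 + 495/608·1 + 2197/651168·1 + (-13/252)·1 = 1 ✓
b·c: 495/608·2/3 + 2197/651168·34/13 + (-13/252)·1 = 1/2 ✓
b·c²: 495/608·4/9 + 2197/651168·1156/169 + (-13/252)·1 = 1/3 ✓
b·Ac: 2197/651168·(-1292/169) + (-13/252)·(-97/26) = 1/6 ✓
b·c³: 495/608·8/27 + 2197/651168·39304/2197 + (-13/252)·1 = 1/4 ✓
b·(c∘Ac): 2197/651168·(-43928/2197) + (-13/252)·(-97/26) = 1/8 ✓
b·Ac²: 2197/651168·(-2584/507) + (-13/252)·(-76/39) = 1/12 ✓
b·A²c: (-13/252)·(-21/26) = 1/24 ✓; 4 stages ⇒ order 4.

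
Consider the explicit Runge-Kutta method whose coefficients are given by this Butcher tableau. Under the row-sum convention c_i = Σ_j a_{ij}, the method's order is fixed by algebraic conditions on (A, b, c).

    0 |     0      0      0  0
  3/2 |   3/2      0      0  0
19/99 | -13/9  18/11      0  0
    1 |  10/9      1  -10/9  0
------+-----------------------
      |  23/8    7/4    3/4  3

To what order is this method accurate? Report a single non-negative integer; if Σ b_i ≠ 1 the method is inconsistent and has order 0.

b = (23/8, 7/4, 3/4, 3)
c = (0, 3/2, 19/99, 1)
Ac = (0, 0, 27/11, 2293/1782)
Σ b_i: 23/8·1 + 7/4·1 + 3/4·1 + 3·1 = 67/8 ≠ 1 ⇒ order 0.

0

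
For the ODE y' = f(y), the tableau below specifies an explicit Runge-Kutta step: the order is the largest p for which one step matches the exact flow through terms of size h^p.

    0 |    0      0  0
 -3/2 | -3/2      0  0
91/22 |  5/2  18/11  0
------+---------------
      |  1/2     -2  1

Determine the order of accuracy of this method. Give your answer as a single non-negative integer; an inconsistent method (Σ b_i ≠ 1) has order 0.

0

b = (1/2, -2, 1)
c = (0, -3/2, 91/22)
Ac = (0, 0, -27/11)
Σ b_i: 1/2·1 + (-2)·1 + 1·1 = -1/2 ≠ 1 ⇒ order 0.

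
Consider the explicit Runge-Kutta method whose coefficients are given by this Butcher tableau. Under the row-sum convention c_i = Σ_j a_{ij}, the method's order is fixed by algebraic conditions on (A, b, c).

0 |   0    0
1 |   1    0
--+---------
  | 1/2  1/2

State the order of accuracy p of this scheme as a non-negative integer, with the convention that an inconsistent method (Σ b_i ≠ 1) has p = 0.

2

b = (1/2, 1/2)
c = (0, 1)
Σ b_i: 1/2·1 + 1/2·1 = 1 ✓
b·c: 1/2·1 = 1/2 ✓; 2 stages ⇒ order 2.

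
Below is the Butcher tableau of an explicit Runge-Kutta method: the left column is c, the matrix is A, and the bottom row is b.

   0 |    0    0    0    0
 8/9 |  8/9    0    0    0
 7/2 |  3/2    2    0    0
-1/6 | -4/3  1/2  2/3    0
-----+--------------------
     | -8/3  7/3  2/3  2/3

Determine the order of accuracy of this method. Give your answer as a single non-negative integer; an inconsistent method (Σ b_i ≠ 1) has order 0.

b = (-8/3, 7/3, 2/3, 2/3)
c = (0, 8/9, 7/2, -1/6)
Ac = (0, 0, 16/9, 25/9)
Σ b_i: (-8/3)·1 + 7/3·1 + 2/3·1 + 2/3·1 = 1 ✓
b·c: 7/3·8/9 + 2/3·7/2 + 2/3·(-1/6) = 116/27 ≠ 1/2 ⇒ order 1.

1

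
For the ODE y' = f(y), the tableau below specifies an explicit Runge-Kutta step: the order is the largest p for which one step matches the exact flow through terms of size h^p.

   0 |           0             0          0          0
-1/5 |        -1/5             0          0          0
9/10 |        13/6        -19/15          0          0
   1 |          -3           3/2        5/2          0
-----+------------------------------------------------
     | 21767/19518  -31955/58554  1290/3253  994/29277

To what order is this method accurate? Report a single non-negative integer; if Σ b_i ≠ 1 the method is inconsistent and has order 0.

b = (21767/19518, -31955/58554, 1290/3253, 994/29277)
c = (0, -1/5, 9/10, 1)
Ac = (0, 0, 19/75, 39/20)
Σ b_i: 21767/19518·1 + (-31955/58554)·1 + 1290/3253·1 + 994/29277·1 = 1 ✓
b·c: (-31955/58554)·(-1/5) + 1290/3253·9/10 + 994/29277·1 = 1/2 ✓
b·c²: (-31955/58554)·1/25 + 1290/3253·81/100 + 994/29277·1 = 1/3 ✓
b·Ac: 1290/3253·19/75 + 994/29277·39/20 = 1/6 ✓
b·c³: (-31955/58554)·(-1/125) + 1290/3253·729/1000 + 994/29277·1 = 319517/975900 ≠ 1/4 ⇒ order 3.
b·(c∘Ac): 1290/3253·57/250 + 994/29277·39/20 = 76423/487950 ≠ 1/8
b·Ac²: 1290/3253·(-19/375) + 994/29277·417/200 = 1979/39036 ≠ 1/12
b·A²c: 994/29277·19/30 = 9443/439155 ≠ 1/24

3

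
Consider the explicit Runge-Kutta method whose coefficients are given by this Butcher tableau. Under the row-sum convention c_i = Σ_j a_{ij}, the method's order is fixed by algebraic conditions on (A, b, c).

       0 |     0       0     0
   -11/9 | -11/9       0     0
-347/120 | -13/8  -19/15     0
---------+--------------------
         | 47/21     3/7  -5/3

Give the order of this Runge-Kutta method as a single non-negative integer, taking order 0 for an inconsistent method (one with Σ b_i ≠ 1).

1

b = (47/21, 3/7, -5/3)
c = (0, -11/9, -347/120)
Ac = (0, 0, 209/135)
Σ b_i: 47/21·1 + 3/7·1 + (-5/3)·1 = 1 ✓
b·c: 3/7·(-11/9) + (-5/3)·(-347/120) = 2165/504 ≠ 1/2 ⇒ order 1.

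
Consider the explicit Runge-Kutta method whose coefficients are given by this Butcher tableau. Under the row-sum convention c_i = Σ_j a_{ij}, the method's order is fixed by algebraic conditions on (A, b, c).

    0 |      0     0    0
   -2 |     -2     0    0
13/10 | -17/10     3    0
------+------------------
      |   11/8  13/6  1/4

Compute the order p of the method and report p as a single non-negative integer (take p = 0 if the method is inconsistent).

0

b = (11/8, 13/6, 1/4)
c = (0, -2, 13/10)
Ac = (0, 0, -6)
Σ b_i: 11/8·1 + 13/6·1 + 1/4·1 = 91/24 ≠ 1 ⇒ order 0.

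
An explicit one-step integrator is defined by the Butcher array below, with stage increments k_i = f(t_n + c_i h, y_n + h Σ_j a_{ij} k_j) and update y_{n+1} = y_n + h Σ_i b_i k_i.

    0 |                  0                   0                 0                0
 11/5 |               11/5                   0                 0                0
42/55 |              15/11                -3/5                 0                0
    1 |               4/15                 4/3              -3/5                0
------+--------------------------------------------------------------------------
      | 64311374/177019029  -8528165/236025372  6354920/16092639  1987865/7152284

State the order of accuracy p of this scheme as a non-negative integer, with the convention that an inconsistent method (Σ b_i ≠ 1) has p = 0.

b = (64311374/177019029, -8528165/236025372, 6354920/16092639, 1987865/7152284)
c = (0, 11/5, 42/55, 1)
Ac = (0, 0, -33/25, 2042/825)
Σ b_i: 64311374/177019029·1 + (-8528165/236025372)·1 + 6354920/16092639·1 + 1987865/7152284·1 = 1 ✓
b·c: (-8528165/236025372)·11/5 + 6354920/16092639·42/55 + 1987865/7152284·1 = 1/2 ✓
b·c²: (-8528165/236025372)·121/25 + 6354920/16092639·1764/3025 + 1987865/7152284·1 = 1/3 ✓
b·Ac: 6354920/16092639·(-33/25) + 1987865/7152284·2042/825 = 1/6 ✓
b·c³: (-8528165/236025372)·1331/125 + 6354920/16092639·74088/166375 + 1987865/7152284·1 = 203709119/2950317150 ≠ 1/4 ⇒ order 3.
b·(c∘Ac): 6354920/16092639·(-126/125) + 1987865/7152284·2042/825 = 77747359/268210650 ≠ 1/8
b·Ac²: 6354920/16092639·(-363/125) + 1987865/7152284·276944/45375 = 810717044/1475158575 ≠ 1/12
b·A²c: 1987865/7152284·99/125 = 39359727/178807100 ≠ 1/24

3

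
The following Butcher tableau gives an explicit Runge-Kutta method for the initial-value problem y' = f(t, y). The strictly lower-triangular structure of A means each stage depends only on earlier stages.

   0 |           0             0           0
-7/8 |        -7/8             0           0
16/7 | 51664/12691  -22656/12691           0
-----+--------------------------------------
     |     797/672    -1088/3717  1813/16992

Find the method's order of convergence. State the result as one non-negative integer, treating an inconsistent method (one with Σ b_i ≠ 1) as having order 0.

b = (797/672, -1088/3717, 1813/16992)
c = (0, -7/8, 16/7)
Ac = (0, 0, 2832/1813)
Σ b_i: 797/672·1 + (-1088/3717)·1 + 1813/16992·1 = 1 ✓
b·c: (-1088/3717)·(-7/8) + 1813/16992·16/7 = 1/2 ✓
b·c²: (-1088/3717)·49/64 + 1813/16992·256/49 = 1/3 ✓
b·Ac: 1813/16992·2832/1813 = 1/6 ✓; 3 stages ⇒ order 3.

3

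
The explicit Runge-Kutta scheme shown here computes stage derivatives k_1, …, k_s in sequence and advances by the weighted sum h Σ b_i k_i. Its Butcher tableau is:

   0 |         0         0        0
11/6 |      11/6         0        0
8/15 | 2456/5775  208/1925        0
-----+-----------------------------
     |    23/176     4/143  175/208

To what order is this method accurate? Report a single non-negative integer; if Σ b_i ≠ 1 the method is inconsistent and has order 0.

b = (23/176, 4/143, 175/208)
c = (0, 11/6, 8/15)
Ac = (0, 0, 104/525)
Σ b_i: 23/176·1 + 4/143·1 + 175/208·1 = 1 ✓
b·c: 4/143·11/6 + 175/208·8/15 = 1/2 ✓
b·c²: 4/143·121/36 + 175/208·64/225 = 1/3 ✓
b·Ac: 175/208·104/525 = 1/6 ✓; 3 stages ⇒ order 3.

3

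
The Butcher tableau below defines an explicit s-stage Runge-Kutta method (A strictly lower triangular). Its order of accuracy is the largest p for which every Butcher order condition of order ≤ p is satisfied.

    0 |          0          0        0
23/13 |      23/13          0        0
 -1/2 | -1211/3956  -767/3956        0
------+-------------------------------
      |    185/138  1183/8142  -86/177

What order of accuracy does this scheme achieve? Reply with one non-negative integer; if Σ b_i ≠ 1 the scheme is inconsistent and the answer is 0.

3

b = (185/138, 1183/8142, -86/177)
c = (0, 23/13, -1/2)
Ac = (0, 0, -59/172)
Σ b_i: 185/138·1 + 1183/8142·1 + (-86/177)·1 = 1 ✓
b·c: 1183/8142·23/13 + (-86/177)·(-1/2) = 1/2 ✓
b·c²: 1183/8142·529/169 + (-86/177)·1/4 = 1/3 ✓
b·Ac: (-86/177)·(-59/172) = 1/6 ✓; 3 stages ⇒ order 3.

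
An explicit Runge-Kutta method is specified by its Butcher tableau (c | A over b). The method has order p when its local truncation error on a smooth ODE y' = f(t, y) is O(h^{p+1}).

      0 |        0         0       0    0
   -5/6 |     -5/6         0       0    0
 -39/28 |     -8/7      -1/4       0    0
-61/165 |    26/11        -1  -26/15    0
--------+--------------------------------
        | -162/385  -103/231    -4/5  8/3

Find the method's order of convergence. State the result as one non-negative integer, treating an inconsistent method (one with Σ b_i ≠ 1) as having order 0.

2

b = (-162/385, -103/231, -4/5, 8/3)
c = (0, -5/6, -39/28, -61/165)
Ac = (0, 0, 5/24, 341/105)
Σ b_i: (-162/385)·1 + (-103/231)·1 + (-4/5)·1 + 8/3·1 = 1 ✓
b·c: (-103/231)·(-5/6) + (-4/5)·(-39/28) + 8/3·(-61/165) = 1/2 ✓
b·c²: (-103/231)·25/36 + (-4/5)·1521/784 + 8/3·3721/27225 = -1331549/889350 ≠ 1/3 ⇒ order 2.
b·Ac: (-4/5)·5/24 + 8/3·341/105 = 5351/630 ≠ 1/6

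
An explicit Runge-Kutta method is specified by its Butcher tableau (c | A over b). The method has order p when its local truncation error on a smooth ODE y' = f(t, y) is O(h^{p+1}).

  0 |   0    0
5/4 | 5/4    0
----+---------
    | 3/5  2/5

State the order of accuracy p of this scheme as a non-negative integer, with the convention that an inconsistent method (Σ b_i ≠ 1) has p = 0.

b = (3/5, 2/5)
c = (0, 5/4)
Σ b_i: 3/5·1 + 2/5·1 = 1 ✓
b·c: 2/5·5/4 = 1/2 ✓; 2 stages ⇒ order 2.

2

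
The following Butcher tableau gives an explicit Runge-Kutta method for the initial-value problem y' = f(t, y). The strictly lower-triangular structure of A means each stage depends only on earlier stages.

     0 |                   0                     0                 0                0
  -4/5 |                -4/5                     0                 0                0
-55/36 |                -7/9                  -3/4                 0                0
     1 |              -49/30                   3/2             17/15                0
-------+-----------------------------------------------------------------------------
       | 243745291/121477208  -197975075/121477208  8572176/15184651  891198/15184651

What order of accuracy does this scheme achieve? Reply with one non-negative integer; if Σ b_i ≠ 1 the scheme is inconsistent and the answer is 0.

b = (243745291/121477208, -197975075/121477208, 8572176/15184651, 891198/15184651)
c = (0, -4/5, -55/36, 1)
Ac = (0, 0, 3/5, -1583/540)
Σ b_i: 243745291/121477208·1 + (-197975075/121477208)·1 + 8572176/15184651·1 + 891198/15184651·1 = 1 ✓
b·c: (-197975075/121477208)·(-4/5) + 8572176/15184651·(-55/36) + 891198/15184651·1 = 1/2 ✓
b·c²: (-197975075/121477208)·16/25 + 8572176/15184651·3025/1296 + 891198/15184651·1 = 1/3 ✓
b·Ac: 8572176/15184651·3/5 + 891198/15184651·(-1583/540) = 1/6 ✓
b·c³: (-197975075/121477208)·(-64/125) + 8572176/15184651·(-166375/46656) + 891198/15184651·1 = -9183630113/8199711540 ≠ 1/4 ⇒ order 3.
b·(c∘Ac): 8572176/15184651·(-11/12) + 891198/15184651·(-1583/540) = -314110753/455539530 ≠ 1/8
b·Ac²: 8572176/15184651·(-12/25) + 891198/15184651·350437/97200 = -973718777/16399423080 ≠ 1/12
b·A²c: 891198/15184651·17/25 = 15150366/379616275 ≠ 1/24

3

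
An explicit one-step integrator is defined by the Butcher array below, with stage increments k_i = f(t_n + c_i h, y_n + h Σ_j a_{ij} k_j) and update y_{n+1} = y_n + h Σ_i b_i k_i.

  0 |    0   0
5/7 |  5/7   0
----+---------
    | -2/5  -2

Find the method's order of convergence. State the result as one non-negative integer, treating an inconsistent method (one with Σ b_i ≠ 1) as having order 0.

0

b = (-2/5, -2)
c = (0, 5/7)
Σ b_i: (-2/5)·1 + (-2)·1 = -12/5 ≠ 1 ⇒ order 0.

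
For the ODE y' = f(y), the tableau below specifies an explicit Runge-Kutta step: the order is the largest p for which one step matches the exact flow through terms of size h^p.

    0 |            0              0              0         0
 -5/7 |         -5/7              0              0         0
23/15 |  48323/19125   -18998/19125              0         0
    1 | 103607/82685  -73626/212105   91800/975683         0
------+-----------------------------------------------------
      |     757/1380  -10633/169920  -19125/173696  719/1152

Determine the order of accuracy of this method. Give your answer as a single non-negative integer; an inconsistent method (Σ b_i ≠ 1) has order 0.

4

b = (757/1380, -10633/169920, -19125/173696, 719/1152)
c = (0, -5/7, 23/15, 1)
Ac = (0, 0, 2714/3825, 282/719)
Σ b_i: 757/1380·1 + (-10633/169920)·1 + (-19125/173696)·1 + 719/1152·1 = 1 ✓
b·c: (-10633/169920)·(-5/7) + (-19125/173696)·23/15 + 719/1152·1 = 1/2 ✓
b·c²: (-10633/169920)·25/49 + (-19125/173696)·529/225 + 719/1152·1 = 1/3 ✓
b·Ac: (-19125/173696)·2714/3825 + 719/1152·282/719 = 1/6 ✓
b·c³: (-10633/169920)·(-125/343) + (-19125/173696)·12167/3375 + 719/1152·1 = 1/4 ✓
b·(c∘Ac): (-19125/173696)·62422/57375 + 719/1152·282/719 = 1/8 ✓
b·Ac²: (-19125/173696)·(-2714/5355) + 719/1152·222/5033 = 1/12 ✓
b·A²c: 719/1152·48/719 = 1/24 ✓; 4 stages ⇒ order 4.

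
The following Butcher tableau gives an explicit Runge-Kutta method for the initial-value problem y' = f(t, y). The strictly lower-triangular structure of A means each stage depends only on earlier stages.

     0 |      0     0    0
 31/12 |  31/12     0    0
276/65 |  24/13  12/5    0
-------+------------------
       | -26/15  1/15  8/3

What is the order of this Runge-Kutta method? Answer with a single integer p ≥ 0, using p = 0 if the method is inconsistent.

b = (-26/15, 1/15, 8/3)
c = (0, 31/12, 276/65)
Ac = (0, 0, 31/5)
Σ b_i: (-26/15)·1 + 1/15·1 + 8/3·1 = 1 ✓
b·c: 1/15·31/12 + 8/3·276/65 = 26899/2340 ≠ 1/2 ⇒ order 1.

1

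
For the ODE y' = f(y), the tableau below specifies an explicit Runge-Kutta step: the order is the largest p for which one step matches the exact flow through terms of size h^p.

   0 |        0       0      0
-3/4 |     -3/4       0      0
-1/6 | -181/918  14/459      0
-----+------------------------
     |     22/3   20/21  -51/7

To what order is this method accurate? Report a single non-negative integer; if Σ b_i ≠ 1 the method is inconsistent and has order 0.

b = (22/3, 20/21, -51/7)
c = (0, -3/4, -1/6)
Ac = (0, 0, -7/306)
Σ b_i: 22/3·1 + 20/21·1 + (-51/7)·1 = 1 ✓
b·c: 20/21·(-3/4) + (-51/7)·(-1/6) = 1/2 ✓
b·c²: 20/21·9/16 + (-51/7)·1/36 = 1/3 ✓
b·Ac: (-51/7)·(-7/306) = 1/6 ✓; 3 stages ⇒ order 3.

3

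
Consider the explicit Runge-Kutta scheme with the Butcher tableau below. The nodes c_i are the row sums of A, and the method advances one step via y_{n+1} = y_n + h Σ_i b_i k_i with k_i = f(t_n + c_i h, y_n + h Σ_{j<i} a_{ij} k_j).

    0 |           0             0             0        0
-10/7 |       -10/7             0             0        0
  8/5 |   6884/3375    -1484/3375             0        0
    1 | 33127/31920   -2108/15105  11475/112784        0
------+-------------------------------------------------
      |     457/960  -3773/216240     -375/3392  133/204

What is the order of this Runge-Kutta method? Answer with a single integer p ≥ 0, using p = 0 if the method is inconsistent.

b = (457/960, -3773/216240, -375/3392, 133/204)
c = (0, -10/7, 8/5, 1)
Ac = (0, 0, 424/675, 289/798)
Σ b_i: 457/960·1 + (-3773/216240)·1 + (-375/3392)·1 + 133/204·1 = 1 ✓
b·c: (-3773/216240)·(-10/7) + (-375/3392)·8/5 + 133/204·1 = 1/2 ✓
b·c²: (-3773/216240)·100/49 + (-375/3392)·64/25 + 133/204·1 = 1/3 ✓
b·Ac: (-375/3392)·424/675 + 133/204·289/798 = 1/6 ✓
b·c³: (-3773/216240)·(-1000/343) + (-375/3392)·512/125 + 133/204·1 = 1/4 ✓
b·(c∘Ac): (-375/3392)·3392/3375 + 133/204·289/798 = 1/8 ✓
b·Ac²: (-375/3392)·(-848/945) + 133/204·(-68/2793) = 1/12 ✓
b·A²c: 133/204·17/266 = 1/24 ✓; 4 stages ⇒ order 4.

4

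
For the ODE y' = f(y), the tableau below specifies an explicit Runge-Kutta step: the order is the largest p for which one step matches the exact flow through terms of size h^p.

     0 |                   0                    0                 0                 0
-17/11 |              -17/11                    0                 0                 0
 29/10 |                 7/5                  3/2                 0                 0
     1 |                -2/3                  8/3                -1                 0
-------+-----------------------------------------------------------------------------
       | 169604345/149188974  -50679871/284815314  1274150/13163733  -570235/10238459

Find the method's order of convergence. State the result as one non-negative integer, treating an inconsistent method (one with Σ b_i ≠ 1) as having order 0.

3

b = (169604345/149188974, -50679871/284815314, 1274150/13163733, -570235/10238459)
c = (0, -17/11, 29/10, 1)
Ac = (0, 0, -51/22, -2317/330)
Σ b_i: 169604345/149188974·1 + (-50679871/284815314)·1 + 1274150/13163733·1 + (-570235/10238459)·1 = 1 ✓
b·c: (-50679871/284815314)·(-17/11) + 1274150/13163733·29/10 + (-570235/10238459)·1 = 1/2 ✓
b·c²: (-50679871/284815314)·289/121 + 1274150/13163733·841/100 + (-570235/10238459)·1 = 1/3 ✓
b·Ac: 1274150/13163733·(-51/22) + (-570235/10238459)·(-2317/330) = 1/6 ✓
b·c³: (-50679871/284815314)·(-4913/1331) + 1274150/13163733·24389/1000 + (-570235/10238459)·1 = 2859133109/965340420 ≠ 1/4 ⇒ order 3.
b·(c∘Ac): 1274150/13163733·(-1479/220) + (-570235/10238459)·(-2317/330) = -4177673/16089007 ≠ 1/8
b·Ac²: 1274150/13163733·867/242 + (-570235/10238459)·(-74083/36300) = 3111363491/6757382940 ≠ 1/12
b·A²c: (-570235/10238459)·51/22 = -29081985/225246098 ≠ 1/24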